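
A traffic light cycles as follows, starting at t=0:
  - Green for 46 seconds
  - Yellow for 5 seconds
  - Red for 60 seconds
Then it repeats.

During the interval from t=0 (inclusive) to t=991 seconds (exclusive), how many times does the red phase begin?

Cycle = 46+5+60 = 111s
red phase starts at t = k*111 + 51 for k=0,1,2,...
Need k*111+51 < 991 → k < 8.468
k ∈ {0, ..., 8} → 9 starts

Answer: 9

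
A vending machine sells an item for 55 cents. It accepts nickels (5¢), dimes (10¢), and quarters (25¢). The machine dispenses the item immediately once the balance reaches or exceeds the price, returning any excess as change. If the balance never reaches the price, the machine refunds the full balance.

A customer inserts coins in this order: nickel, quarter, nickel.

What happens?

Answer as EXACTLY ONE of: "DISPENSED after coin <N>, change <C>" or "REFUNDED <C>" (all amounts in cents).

Answer: REFUNDED 35

Derivation:
Price: 55¢
Coin 1 (nickel, 5¢): balance = 5¢
Coin 2 (quarter, 25¢): balance = 30¢
Coin 3 (nickel, 5¢): balance = 35¢
All coins inserted, balance 35¢ < price 55¢ → REFUND 35¢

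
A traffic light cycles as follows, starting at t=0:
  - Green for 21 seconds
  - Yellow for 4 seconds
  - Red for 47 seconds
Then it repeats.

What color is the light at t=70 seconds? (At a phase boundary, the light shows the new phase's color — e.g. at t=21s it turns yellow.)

Cycle length = 21 + 4 + 47 = 72s
t = 70, phase_t = 70 mod 72 = 70
70 >= 25 → RED

Answer: red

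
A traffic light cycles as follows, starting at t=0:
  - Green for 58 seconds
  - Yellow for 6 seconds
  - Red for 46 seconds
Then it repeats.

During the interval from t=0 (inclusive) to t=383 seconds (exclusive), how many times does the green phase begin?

Answer: 4

Derivation:
Cycle = 58+6+46 = 110s
green phase starts at t = k*110 + 0 for k=0,1,2,...
Need k*110+0 < 383 → k < 3.482
k ∈ {0, ..., 3} → 4 starts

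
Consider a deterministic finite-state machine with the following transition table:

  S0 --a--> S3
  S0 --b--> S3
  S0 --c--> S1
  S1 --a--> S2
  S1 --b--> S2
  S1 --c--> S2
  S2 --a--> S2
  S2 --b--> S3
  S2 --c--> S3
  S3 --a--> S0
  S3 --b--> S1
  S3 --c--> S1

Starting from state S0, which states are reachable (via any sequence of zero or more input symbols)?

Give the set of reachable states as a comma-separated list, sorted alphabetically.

Answer: S0, S1, S2, S3

Derivation:
BFS from S0:
  visit S0: S0--a-->S3 (new), S0--b-->S3 (seen), S0--c-->S1 (new)
  visit S3: S3--a-->S0 (seen), S3--b-->S1 (seen), S3--c-->S1 (seen)
  visit S1: S1--a-->S2 (new), S1--b-->S2 (seen), S1--c-->S2 (seen)
  visit S2: S2--a-->S2 (seen), S2--b-->S3 (seen), S2--c-->S3 (seen)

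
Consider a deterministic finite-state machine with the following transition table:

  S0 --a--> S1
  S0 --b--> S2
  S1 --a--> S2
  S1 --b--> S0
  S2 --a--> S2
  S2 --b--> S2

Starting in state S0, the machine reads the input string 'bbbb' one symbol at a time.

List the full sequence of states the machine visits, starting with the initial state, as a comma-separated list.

Start: S0
  read 'b': S0 --b--> S2
  read 'b': S2 --b--> S2
  read 'b': S2 --b--> S2
  read 'b': S2 --b--> S2

Answer: S0, S2, S2, S2, S2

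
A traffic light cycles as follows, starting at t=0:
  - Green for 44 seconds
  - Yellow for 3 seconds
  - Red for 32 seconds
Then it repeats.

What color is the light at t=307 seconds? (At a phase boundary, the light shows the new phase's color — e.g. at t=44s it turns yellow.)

Cycle length = 44 + 3 + 32 = 79s
t = 307, phase_t = 307 mod 79 = 70
70 >= 47 → RED

Answer: red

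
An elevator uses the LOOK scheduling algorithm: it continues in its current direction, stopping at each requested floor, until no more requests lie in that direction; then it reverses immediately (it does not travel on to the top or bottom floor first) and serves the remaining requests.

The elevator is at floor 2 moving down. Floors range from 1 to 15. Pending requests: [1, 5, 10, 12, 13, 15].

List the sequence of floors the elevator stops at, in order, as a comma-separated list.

Answer: 1, 5, 10, 12, 13, 15

Derivation:
Current: 2, moving DOWN
Serve below first (descending): [1]
Then reverse, serve above (ascending): [5, 10, 12, 13, 15]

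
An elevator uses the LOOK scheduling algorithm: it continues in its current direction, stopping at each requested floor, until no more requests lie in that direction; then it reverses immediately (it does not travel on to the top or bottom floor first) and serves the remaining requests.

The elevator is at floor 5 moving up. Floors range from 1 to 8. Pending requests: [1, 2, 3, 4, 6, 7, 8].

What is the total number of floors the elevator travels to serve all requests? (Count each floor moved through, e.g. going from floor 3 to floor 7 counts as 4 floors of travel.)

Start at floor 5 moving up, LOOK stop order: [6, 7, 8, 4, 3, 2, 1]
  5 → 6: |6-5| = 1, total = 1
  6 → 7: |7-6| = 1, total = 2
  7 → 8: |8-7| = 1, total = 3
  8 → 4: |4-8| = 4, total = 7
  4 → 3: |3-4| = 1, total = 8
  3 → 2: |2-3| = 1, total = 9
  2 → 1: |1-2| = 1, total = 10

Answer: 10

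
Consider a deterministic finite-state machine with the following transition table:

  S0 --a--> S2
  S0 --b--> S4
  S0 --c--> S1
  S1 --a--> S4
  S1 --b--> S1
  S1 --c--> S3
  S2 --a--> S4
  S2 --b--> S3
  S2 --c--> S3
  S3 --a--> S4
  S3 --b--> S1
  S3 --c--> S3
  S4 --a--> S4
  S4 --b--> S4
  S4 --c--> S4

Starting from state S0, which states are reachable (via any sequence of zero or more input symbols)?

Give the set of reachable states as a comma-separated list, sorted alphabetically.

Answer: S0, S1, S2, S3, S4

Derivation:
BFS from S0:
  visit S0: S0--a-->S2 (new), S0--b-->S4 (new), S0--c-->S1 (new)
  visit S2: S2--a-->S4 (seen), S2--b-->S3 (new), S2--c-->S3 (seen)
  visit S4: S4--a-->S4 (seen), S4--b-->S4 (seen), S4--c-->S4 (seen)
  visit S1: S1--a-->S4 (seen), S1--b-->S1 (seen), S1--c-->S3 (seen)
  visit S3: S3--a-->S4 (seen), S3--b-->S1 (seen), S3--c-->S3 (seen)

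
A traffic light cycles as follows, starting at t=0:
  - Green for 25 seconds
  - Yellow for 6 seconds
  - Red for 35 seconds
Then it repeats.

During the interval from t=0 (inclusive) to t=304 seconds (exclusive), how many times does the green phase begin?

Cycle = 25+6+35 = 66s
green phase starts at t = k*66 + 0 for k=0,1,2,...
Need k*66+0 < 304 → k < 4.606
k ∈ {0, ..., 4} → 5 starts

Answer: 5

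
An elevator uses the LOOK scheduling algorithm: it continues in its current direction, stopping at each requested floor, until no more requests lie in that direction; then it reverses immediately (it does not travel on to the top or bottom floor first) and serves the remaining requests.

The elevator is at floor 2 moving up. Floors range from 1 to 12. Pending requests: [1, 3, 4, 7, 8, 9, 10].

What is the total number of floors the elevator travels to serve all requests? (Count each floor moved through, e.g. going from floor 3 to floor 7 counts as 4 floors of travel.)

Start at floor 2 moving up, LOOK stop order: [3, 4, 7, 8, 9, 10, 1]
  2 → 3: |3-2| = 1, total = 1
  3 → 4: |4-3| = 1, total = 2
  4 → 7: |7-4| = 3, total = 5
  7 → 8: |8-7| = 1, total = 6
  8 → 9: |9-8| = 1, total = 7
  9 → 10: |10-9| = 1, total = 8
  10 → 1: |1-10| = 9, total = 17

Answer: 17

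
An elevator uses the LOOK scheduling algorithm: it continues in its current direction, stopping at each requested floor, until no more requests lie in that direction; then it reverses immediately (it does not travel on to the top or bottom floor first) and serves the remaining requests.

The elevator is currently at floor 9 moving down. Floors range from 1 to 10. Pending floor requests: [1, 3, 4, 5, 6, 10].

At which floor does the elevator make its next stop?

Current floor: 9, direction: down
Requests above: [10]
Requests below: [1, 3, 4, 5, 6]
Moving down and requests lie below → nearest below is max([1, 3, 4, 5, 6]) = 6

Answer: 6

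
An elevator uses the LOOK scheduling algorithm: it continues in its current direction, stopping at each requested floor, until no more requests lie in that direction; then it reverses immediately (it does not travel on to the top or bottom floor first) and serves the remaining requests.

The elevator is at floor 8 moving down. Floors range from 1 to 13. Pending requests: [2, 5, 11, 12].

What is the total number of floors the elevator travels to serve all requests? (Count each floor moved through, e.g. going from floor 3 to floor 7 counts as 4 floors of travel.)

Start at floor 8 moving down, LOOK stop order: [5, 2, 11, 12]
  8 → 5: |5-8| = 3, total = 3
  5 → 2: |2-5| = 3, total = 6
  2 → 11: |11-2| = 9, total = 15
  11 → 12: |12-11| = 1, total = 16

Answer: 16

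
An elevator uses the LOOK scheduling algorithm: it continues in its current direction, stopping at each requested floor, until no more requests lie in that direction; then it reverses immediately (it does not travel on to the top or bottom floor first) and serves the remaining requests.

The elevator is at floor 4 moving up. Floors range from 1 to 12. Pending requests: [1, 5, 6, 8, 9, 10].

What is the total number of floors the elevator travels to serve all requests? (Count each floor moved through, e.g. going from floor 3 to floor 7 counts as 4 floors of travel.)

Start at floor 4 moving up, LOOK stop order: [5, 6, 8, 9, 10, 1]
  4 → 5: |5-4| = 1, total = 1
  5 → 6: |6-5| = 1, total = 2
  6 → 8: |8-6| = 2, total = 4
  8 → 9: |9-8| = 1, total = 5
  9 → 10: |10-9| = 1, total = 6
  10 → 1: |1-10| = 9, total = 15

Answer: 15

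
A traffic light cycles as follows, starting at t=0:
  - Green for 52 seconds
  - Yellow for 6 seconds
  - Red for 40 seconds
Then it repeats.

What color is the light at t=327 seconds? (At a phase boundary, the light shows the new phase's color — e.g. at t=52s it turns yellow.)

Answer: green

Derivation:
Cycle length = 52 + 6 + 40 = 98s
t = 327, phase_t = 327 mod 98 = 33
33 < 52 (green end) → GREEN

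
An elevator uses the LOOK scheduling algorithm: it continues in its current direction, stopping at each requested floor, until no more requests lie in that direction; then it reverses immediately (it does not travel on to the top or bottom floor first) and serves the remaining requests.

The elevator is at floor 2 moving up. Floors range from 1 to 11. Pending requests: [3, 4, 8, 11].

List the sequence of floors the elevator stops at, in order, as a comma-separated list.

Answer: 3, 4, 8, 11

Derivation:
Current: 2, moving UP
Serve above first (ascending): [3, 4, 8, 11]
Then reverse, serve below (descending): []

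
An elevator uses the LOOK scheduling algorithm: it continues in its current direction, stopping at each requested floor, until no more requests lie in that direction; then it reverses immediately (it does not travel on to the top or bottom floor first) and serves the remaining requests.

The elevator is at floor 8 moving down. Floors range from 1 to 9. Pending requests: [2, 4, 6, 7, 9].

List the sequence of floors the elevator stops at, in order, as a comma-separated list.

Answer: 7, 6, 4, 2, 9

Derivation:
Current: 8, moving DOWN
Serve below first (descending): [7, 6, 4, 2]
Then reverse, serve above (ascending): [9]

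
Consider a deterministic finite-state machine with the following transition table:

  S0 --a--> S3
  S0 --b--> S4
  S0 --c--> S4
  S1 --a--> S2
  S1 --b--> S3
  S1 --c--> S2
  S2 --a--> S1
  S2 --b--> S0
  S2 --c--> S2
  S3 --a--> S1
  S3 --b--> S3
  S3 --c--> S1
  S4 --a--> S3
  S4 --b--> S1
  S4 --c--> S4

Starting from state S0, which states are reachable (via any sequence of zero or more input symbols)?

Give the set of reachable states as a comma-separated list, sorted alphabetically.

BFS from S0:
  visit S0: S0--a-->S3 (new), S0--b-->S4 (new), S0--c-->S4 (seen)
  visit S3: S3--a-->S1 (new), S3--b-->S3 (seen), S3--c-->S1 (seen)
  visit S4: S4--a-->S3 (seen), S4--b-->S1 (seen), S4--c-->S4 (seen)
  visit S1: S1--a-->S2 (new), S1--b-->S3 (seen), S1--c-->S2 (seen)
  visit S2: S2--a-->S1 (seen), S2--b-->S0 (seen), S2--c-->S2 (seen)

Answer: S0, S1, S2, S3, S4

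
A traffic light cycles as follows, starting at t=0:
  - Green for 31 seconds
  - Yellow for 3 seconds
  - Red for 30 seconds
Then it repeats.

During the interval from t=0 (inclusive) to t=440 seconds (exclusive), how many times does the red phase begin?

Answer: 7

Derivation:
Cycle = 31+3+30 = 64s
red phase starts at t = k*64 + 34 for k=0,1,2,...
Need k*64+34 < 440 → k < 6.344
k ∈ {0, ..., 6} → 7 starts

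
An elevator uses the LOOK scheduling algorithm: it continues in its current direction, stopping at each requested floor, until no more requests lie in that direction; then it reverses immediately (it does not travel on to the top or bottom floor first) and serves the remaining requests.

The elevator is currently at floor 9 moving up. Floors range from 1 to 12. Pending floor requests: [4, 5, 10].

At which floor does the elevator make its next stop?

Current floor: 9, direction: up
Requests above: [10]
Requests below: [4, 5]
Moving up and requests lie above → nearest above is min([10]) = 10

Answer: 10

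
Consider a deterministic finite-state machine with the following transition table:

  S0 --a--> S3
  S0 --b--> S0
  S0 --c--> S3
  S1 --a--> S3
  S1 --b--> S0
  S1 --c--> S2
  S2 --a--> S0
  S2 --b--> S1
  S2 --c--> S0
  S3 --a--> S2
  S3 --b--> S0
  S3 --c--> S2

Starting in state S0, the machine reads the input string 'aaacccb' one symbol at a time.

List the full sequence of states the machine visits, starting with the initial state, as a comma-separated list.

Start: S0
  read 'a': S0 --a--> S3
  read 'a': S3 --a--> S2
  read 'a': S2 --a--> S0
  read 'c': S0 --c--> S3
  read 'c': S3 --c--> S2
  read 'c': S2 --c--> S0
  read 'b': S0 --b--> S0

Answer: S0, S3, S2, S0, S3, S2, S0, S0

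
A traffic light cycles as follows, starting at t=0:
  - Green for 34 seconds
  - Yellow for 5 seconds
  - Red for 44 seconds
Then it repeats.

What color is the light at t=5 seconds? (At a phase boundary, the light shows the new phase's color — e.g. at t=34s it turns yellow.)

Answer: green

Derivation:
Cycle length = 34 + 5 + 44 = 83s
t = 5, phase_t = 5 mod 83 = 5
5 < 34 (green end) → GREEN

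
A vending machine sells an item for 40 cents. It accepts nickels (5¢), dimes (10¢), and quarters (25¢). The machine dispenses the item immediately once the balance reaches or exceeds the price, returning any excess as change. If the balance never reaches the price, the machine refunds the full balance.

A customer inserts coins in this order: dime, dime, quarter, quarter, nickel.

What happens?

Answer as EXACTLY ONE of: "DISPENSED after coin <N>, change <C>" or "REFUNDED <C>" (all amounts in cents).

Answer: DISPENSED after coin 3, change 5

Derivation:
Price: 40¢
Coin 1 (dime, 10¢): balance = 10¢
Coin 2 (dime, 10¢): balance = 20¢
Coin 3 (quarter, 25¢): balance = 45¢
  → balance >= price → DISPENSE, change = 45 - 40 = 5¢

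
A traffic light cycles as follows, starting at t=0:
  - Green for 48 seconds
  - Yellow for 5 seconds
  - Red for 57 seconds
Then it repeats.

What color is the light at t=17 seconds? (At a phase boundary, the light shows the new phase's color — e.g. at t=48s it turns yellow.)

Answer: green

Derivation:
Cycle length = 48 + 5 + 57 = 110s
t = 17, phase_t = 17 mod 110 = 17
17 < 48 (green end) → GREEN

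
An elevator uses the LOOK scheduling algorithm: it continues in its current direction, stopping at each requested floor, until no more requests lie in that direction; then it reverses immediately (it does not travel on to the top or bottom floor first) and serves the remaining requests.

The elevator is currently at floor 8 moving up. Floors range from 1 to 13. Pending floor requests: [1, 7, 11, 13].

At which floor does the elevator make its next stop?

Current floor: 8, direction: up
Requests above: [11, 13]
Requests below: [1, 7]
Moving up and requests lie above → nearest above is min([11, 13]) = 11

Answer: 11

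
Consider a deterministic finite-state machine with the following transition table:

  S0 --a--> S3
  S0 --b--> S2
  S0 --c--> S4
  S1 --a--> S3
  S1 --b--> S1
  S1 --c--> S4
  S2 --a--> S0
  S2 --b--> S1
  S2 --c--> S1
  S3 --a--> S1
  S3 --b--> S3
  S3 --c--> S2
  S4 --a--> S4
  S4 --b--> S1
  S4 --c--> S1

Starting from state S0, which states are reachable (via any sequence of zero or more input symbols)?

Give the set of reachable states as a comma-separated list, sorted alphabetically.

BFS from S0:
  visit S0: S0--a-->S3 (new), S0--b-->S2 (new), S0--c-->S4 (new)
  visit S3: S3--a-->S1 (new), S3--b-->S3 (seen), S3--c-->S2 (seen)
  visit S2: S2--a-->S0 (seen), S2--b-->S1 (seen), S2--c-->S1 (seen)
  visit S4: S4--a-->S4 (seen), S4--b-->S1 (seen), S4--c-->S1 (seen)
  visit S1: S1--a-->S3 (seen), S1--b-->S1 (seen), S1--c-->S4 (seen)

Answer: S0, S1, S2, S3, S4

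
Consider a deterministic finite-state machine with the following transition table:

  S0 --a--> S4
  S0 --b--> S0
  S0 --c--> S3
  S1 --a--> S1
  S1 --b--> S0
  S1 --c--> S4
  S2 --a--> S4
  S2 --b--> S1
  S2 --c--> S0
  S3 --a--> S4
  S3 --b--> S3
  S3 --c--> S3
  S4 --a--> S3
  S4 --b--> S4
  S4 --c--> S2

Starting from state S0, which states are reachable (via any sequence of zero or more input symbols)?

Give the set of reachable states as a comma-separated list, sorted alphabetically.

BFS from S0:
  visit S0: S0--a-->S4 (new), S0--b-->S0 (seen), S0--c-->S3 (new)
  visit S4: S4--a-->S3 (seen), S4--b-->S4 (seen), S4--c-->S2 (new)
  visit S3: S3--a-->S4 (seen), S3--b-->S3 (seen), S3--c-->S3 (seen)
  visit S2: S2--a-->S4 (seen), S2--b-->S1 (new), S2--c-->S0 (seen)
  visit S1: S1--a-->S1 (seen), S1--b-->S0 (seen), S1--c-->S4 (seen)

Answer: S0, S1, S2, S3, S4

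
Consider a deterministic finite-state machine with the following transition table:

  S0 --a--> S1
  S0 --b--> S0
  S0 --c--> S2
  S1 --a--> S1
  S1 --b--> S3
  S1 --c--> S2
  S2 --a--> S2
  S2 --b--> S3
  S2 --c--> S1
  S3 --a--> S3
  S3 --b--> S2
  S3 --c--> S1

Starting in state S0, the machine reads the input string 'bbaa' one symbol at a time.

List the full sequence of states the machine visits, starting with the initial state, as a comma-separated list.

Answer: S0, S0, S0, S1, S1

Derivation:
Start: S0
  read 'b': S0 --b--> S0
  read 'b': S0 --b--> S0
  read 'a': S0 --a--> S1
  read 'a': S1 --a--> S1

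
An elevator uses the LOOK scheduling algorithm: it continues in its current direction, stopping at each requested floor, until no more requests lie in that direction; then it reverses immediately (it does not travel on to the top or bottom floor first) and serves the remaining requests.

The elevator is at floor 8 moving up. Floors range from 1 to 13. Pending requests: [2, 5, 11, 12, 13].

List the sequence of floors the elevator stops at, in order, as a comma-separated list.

Current: 8, moving UP
Serve above first (ascending): [11, 12, 13]
Then reverse, serve below (descending): [5, 2]

Answer: 11, 12, 13, 5, 2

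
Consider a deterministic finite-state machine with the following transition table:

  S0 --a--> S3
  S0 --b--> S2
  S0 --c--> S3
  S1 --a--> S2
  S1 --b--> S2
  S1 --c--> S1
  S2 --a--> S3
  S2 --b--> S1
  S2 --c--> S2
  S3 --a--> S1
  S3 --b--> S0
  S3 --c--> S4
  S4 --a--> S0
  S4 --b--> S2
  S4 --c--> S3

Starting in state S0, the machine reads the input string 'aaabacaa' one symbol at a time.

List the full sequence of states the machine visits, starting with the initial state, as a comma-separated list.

Answer: S0, S3, S1, S2, S1, S2, S2, S3, S1

Derivation:
Start: S0
  read 'a': S0 --a--> S3
  read 'a': S3 --a--> S1
  read 'a': S1 --a--> S2
  read 'b': S2 --b--> S1
  read 'a': S1 --a--> S2
  read 'c': S2 --c--> S2
  read 'a': S2 --a--> S3
  read 'a': S3 --a--> S1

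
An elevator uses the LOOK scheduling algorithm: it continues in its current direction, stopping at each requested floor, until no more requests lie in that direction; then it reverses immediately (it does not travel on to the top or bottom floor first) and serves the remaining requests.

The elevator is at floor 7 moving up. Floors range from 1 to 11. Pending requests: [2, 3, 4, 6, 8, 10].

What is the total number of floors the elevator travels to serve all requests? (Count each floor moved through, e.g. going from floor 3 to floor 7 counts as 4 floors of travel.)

Answer: 11

Derivation:
Start at floor 7 moving up, LOOK stop order: [8, 10, 6, 4, 3, 2]
  7 → 8: |8-7| = 1, total = 1
  8 → 10: |10-8| = 2, total = 3
  10 → 6: |6-10| = 4, total = 7
  6 → 4: |4-6| = 2, total = 9
  4 → 3: |3-4| = 1, total = 10
  3 → 2: |2-3| = 1, total = 11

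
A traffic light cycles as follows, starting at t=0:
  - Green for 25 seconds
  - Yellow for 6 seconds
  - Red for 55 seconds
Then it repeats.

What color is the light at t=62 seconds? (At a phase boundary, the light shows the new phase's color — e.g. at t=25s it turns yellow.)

Answer: red

Derivation:
Cycle length = 25 + 6 + 55 = 86s
t = 62, phase_t = 62 mod 86 = 62
62 >= 31 → RED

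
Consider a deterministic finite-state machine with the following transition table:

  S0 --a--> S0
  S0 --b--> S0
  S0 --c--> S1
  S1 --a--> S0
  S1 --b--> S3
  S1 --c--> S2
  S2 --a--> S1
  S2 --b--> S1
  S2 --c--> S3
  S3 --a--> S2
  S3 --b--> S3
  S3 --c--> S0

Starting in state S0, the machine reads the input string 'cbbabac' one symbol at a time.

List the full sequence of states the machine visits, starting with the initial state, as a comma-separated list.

Answer: S0, S1, S3, S3, S2, S1, S0, S1

Derivation:
Start: S0
  read 'c': S0 --c--> S1
  read 'b': S1 --b--> S3
  read 'b': S3 --b--> S3
  read 'a': S3 --a--> S2
  read 'b': S2 --b--> S1
  read 'a': S1 --a--> S0
  read 'c': S0 --c--> S1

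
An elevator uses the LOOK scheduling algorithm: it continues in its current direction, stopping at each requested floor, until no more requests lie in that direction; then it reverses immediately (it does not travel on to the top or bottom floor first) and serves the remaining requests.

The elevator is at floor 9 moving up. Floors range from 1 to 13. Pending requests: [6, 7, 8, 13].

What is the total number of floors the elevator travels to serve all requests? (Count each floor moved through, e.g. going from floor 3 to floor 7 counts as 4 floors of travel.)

Answer: 11

Derivation:
Start at floor 9 moving up, LOOK stop order: [13, 8, 7, 6]
  9 → 13: |13-9| = 4, total = 4
  13 → 8: |8-13| = 5, total = 9
  8 → 7: |7-8| = 1, total = 10
  7 → 6: |6-7| = 1, total = 11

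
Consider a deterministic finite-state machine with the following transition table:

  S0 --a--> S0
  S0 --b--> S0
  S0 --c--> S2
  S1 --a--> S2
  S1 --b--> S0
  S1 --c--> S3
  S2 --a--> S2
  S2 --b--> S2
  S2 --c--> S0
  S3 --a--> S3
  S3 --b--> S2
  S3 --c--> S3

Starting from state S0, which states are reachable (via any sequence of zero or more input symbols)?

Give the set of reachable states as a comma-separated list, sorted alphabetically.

Answer: S0, S2

Derivation:
BFS from S0:
  visit S0: S0--a-->S0 (seen), S0--b-->S0 (seen), S0--c-->S2 (new)
  visit S2: S2--a-->S2 (seen), S2--b-->S2 (seen), S2--c-->S0 (seen)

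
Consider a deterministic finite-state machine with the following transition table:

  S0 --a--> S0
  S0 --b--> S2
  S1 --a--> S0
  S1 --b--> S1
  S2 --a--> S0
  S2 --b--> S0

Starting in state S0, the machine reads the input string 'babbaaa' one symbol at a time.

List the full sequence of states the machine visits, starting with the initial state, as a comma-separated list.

Start: S0
  read 'b': S0 --b--> S2
  read 'a': S2 --a--> S0
  read 'b': S0 --b--> S2
  read 'b': S2 --b--> S0
  read 'a': S0 --a--> S0
  read 'a': S0 --a--> S0
  read 'a': S0 --a--> S0

Answer: S0, S2, S0, S2, S0, S0, S0, S0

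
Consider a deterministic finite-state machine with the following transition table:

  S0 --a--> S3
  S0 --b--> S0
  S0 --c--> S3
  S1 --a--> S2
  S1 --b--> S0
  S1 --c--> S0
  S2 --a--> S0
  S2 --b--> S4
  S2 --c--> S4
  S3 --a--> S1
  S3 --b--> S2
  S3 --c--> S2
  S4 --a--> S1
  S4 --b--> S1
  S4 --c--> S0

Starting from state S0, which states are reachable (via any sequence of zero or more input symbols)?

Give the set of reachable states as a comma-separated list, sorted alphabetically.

BFS from S0:
  visit S0: S0--a-->S3 (new), S0--b-->S0 (seen), S0--c-->S3 (seen)
  visit S3: S3--a-->S1 (new), S3--b-->S2 (new), S3--c-->S2 (seen)
  visit S1: S1--a-->S2 (seen), S1--b-->S0 (seen), S1--c-->S0 (seen)
  visit S2: S2--a-->S0 (seen), S2--b-->S4 (new), S2--c-->S4 (seen)
  visit S4: S4--a-->S1 (seen), S4--b-->S1 (seen), S4--c-->S0 (seen)

Answer: S0, S1, S2, S3, S4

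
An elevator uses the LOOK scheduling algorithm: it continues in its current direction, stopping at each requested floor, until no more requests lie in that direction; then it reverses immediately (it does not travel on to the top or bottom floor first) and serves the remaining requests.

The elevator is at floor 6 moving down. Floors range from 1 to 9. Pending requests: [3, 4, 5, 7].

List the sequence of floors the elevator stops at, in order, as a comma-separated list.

Answer: 5, 4, 3, 7

Derivation:
Current: 6, moving DOWN
Serve below first (descending): [5, 4, 3]
Then reverse, serve above (ascending): [7]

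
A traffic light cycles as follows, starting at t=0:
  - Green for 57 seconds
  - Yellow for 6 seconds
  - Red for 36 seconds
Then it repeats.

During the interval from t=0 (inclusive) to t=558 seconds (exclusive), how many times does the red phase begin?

Answer: 5

Derivation:
Cycle = 57+6+36 = 99s
red phase starts at t = k*99 + 63 for k=0,1,2,...
Need k*99+63 < 558 → k < 5.000
k ∈ {0, ..., 4} → 5 starts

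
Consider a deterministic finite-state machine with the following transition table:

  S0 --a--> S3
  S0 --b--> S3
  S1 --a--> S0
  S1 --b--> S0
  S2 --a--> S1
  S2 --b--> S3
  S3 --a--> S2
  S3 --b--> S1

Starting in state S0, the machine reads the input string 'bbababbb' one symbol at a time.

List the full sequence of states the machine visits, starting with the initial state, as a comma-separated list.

Answer: S0, S3, S1, S0, S3, S2, S3, S1, S0

Derivation:
Start: S0
  read 'b': S0 --b--> S3
  read 'b': S3 --b--> S1
  read 'a': S1 --a--> S0
  read 'b': S0 --b--> S3
  read 'a': S3 --a--> S2
  read 'b': S2 --b--> S3
  read 'b': S3 --b--> S1
  read 'b': S1 --b--> S0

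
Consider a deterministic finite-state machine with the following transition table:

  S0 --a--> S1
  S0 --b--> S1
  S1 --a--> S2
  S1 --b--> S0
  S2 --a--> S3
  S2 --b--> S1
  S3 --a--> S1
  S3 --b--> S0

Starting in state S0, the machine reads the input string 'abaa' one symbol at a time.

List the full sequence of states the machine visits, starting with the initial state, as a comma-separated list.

Answer: S0, S1, S0, S1, S2

Derivation:
Start: S0
  read 'a': S0 --a--> S1
  read 'b': S1 --b--> S0
  read 'a': S0 --a--> S1
  read 'a': S1 --a--> S2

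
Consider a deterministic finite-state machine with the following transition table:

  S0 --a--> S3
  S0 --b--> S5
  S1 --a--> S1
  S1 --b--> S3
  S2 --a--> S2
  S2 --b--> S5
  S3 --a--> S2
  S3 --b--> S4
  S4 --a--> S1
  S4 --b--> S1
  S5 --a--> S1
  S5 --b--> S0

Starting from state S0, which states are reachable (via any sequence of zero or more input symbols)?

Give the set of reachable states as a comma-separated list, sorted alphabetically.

Answer: S0, S1, S2, S3, S4, S5

Derivation:
BFS from S0:
  visit S0: S0--a-->S3 (new), S0--b-->S5 (new)
  visit S3: S3--a-->S2 (new), S3--b-->S4 (new)
  visit S5: S5--a-->S1 (new), S5--b-->S0 (seen)
  visit S2: S2--a-->S2 (seen), S2--b-->S5 (seen)
  visit S4: S4--a-->S1 (seen), S4--b-->S1 (seen)
  visit S1: S1--a-->S1 (seen), S1--b-->S3 (seen)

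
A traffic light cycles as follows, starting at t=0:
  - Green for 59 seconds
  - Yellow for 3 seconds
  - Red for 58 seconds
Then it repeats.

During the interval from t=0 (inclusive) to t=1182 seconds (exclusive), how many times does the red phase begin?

Answer: 10

Derivation:
Cycle = 59+3+58 = 120s
red phase starts at t = k*120 + 62 for k=0,1,2,...
Need k*120+62 < 1182 → k < 9.333
k ∈ {0, ..., 9} → 10 starts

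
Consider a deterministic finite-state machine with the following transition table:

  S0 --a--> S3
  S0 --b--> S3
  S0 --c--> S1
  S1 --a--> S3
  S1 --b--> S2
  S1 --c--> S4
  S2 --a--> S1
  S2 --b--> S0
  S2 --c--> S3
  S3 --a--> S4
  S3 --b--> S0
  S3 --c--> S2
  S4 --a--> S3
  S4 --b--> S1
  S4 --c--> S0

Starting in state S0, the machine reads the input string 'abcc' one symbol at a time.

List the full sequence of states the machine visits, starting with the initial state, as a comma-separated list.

Answer: S0, S3, S0, S1, S4

Derivation:
Start: S0
  read 'a': S0 --a--> S3
  read 'b': S3 --b--> S0
  read 'c': S0 --c--> S1
  read 'c': S1 --c--> S4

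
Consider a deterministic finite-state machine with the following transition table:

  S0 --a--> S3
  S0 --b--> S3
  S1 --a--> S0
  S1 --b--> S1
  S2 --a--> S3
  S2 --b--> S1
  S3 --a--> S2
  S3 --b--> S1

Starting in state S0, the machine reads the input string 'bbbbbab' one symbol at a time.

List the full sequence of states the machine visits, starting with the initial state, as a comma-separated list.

Answer: S0, S3, S1, S1, S1, S1, S0, S3

Derivation:
Start: S0
  read 'b': S0 --b--> S3
  read 'b': S3 --b--> S1
  read 'b': S1 --b--> S1
  read 'b': S1 --b--> S1
  read 'b': S1 --b--> S1
  read 'a': S1 --a--> S0
  read 'b': S0 --b--> S3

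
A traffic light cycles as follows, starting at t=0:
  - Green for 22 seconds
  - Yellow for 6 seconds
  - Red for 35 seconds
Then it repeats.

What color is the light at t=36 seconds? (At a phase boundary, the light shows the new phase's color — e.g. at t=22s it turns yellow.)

Cycle length = 22 + 6 + 35 = 63s
t = 36, phase_t = 36 mod 63 = 36
36 >= 28 → RED

Answer: red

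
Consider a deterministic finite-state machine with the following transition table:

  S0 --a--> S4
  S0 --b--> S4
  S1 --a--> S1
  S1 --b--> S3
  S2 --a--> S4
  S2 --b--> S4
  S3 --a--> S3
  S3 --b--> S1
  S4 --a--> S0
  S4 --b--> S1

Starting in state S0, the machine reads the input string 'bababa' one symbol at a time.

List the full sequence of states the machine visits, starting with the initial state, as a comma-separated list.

Answer: S0, S4, S0, S4, S0, S4, S0

Derivation:
Start: S0
  read 'b': S0 --b--> S4
  read 'a': S4 --a--> S0
  read 'b': S0 --b--> S4
  read 'a': S4 --a--> S0
  read 'b': S0 --b--> S4
  read 'a': S4 --a--> S0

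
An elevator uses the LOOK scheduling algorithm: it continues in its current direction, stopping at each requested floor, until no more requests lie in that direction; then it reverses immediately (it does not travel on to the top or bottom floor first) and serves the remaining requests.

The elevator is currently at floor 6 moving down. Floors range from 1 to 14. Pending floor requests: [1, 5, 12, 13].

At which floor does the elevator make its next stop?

Answer: 5

Derivation:
Current floor: 6, direction: down
Requests above: [12, 13]
Requests below: [1, 5]
Moving down and requests lie below → nearest below is max([1, 5]) = 5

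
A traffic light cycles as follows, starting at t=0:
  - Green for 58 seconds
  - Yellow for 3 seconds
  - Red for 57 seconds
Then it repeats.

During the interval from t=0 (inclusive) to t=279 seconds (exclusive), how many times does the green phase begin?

Answer: 3

Derivation:
Cycle = 58+3+57 = 118s
green phase starts at t = k*118 + 0 for k=0,1,2,...
Need k*118+0 < 279 → k < 2.364
k ∈ {0, ..., 2} → 3 starts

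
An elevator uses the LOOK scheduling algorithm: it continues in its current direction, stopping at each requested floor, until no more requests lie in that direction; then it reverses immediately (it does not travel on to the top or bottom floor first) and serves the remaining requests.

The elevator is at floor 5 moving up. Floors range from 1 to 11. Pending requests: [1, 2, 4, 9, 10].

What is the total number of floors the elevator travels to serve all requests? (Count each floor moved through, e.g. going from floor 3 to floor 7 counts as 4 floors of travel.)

Start at floor 5 moving up, LOOK stop order: [9, 10, 4, 2, 1]
  5 → 9: |9-5| = 4, total = 4
  9 → 10: |10-9| = 1, total = 5
  10 → 4: |4-10| = 6, total = 11
  4 → 2: |2-4| = 2, total = 13
  2 → 1: |1-2| = 1, total = 14

Answer: 14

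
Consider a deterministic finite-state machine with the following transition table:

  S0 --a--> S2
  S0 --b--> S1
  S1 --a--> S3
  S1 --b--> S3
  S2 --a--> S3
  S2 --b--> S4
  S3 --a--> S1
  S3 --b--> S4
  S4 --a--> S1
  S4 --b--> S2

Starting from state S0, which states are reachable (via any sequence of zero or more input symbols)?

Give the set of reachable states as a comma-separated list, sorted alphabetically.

BFS from S0:
  visit S0: S0--a-->S2 (new), S0--b-->S1 (new)
  visit S2: S2--a-->S3 (new), S2--b-->S4 (new)
  visit S1: S1--a-->S3 (seen), S1--b-->S3 (seen)
  visit S3: S3--a-->S1 (seen), S3--b-->S4 (seen)
  visit S4: S4--a-->S1 (seen), S4--b-->S2 (seen)

Answer: S0, S1, S2, S3, S4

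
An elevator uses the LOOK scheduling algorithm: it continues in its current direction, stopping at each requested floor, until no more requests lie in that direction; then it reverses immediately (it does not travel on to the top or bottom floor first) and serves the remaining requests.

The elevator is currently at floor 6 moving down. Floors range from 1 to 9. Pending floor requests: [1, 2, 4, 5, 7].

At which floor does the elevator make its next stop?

Current floor: 6, direction: down
Requests above: [7]
Requests below: [1, 2, 4, 5]
Moving down and requests lie below → nearest below is max([1, 2, 4, 5]) = 5

Answer: 5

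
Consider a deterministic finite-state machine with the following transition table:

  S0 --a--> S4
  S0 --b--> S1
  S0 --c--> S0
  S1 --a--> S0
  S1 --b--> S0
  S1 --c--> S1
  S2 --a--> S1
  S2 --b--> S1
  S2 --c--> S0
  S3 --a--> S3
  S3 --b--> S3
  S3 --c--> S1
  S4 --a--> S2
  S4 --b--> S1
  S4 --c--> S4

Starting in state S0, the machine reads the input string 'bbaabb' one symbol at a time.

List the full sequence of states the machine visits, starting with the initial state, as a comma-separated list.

Answer: S0, S1, S0, S4, S2, S1, S0

Derivation:
Start: S0
  read 'b': S0 --b--> S1
  read 'b': S1 --b--> S0
  read 'a': S0 --a--> S4
  read 'a': S4 --a--> S2
  read 'b': S2 --b--> S1
  read 'b': S1 --b--> S0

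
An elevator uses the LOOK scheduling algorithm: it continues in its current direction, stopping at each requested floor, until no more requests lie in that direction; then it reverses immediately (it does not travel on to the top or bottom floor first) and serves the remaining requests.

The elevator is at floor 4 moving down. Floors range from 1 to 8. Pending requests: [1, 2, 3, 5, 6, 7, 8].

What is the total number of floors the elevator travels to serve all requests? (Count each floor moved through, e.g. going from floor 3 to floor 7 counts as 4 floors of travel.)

Start at floor 4 moving down, LOOK stop order: [3, 2, 1, 5, 6, 7, 8]
  4 → 3: |3-4| = 1, total = 1
  3 → 2: |2-3| = 1, total = 2
  2 → 1: |1-2| = 1, total = 3
  1 → 5: |5-1| = 4, total = 7
  5 → 6: |6-5| = 1, total = 8
  6 → 7: |7-6| = 1, total = 9
  7 → 8: |8-7| = 1, total = 10

Answer: 10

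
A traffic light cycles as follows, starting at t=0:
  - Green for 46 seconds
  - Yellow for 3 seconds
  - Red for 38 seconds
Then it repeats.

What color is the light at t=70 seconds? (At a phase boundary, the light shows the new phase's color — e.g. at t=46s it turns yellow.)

Cycle length = 46 + 3 + 38 = 87s
t = 70, phase_t = 70 mod 87 = 70
70 >= 49 → RED

Answer: red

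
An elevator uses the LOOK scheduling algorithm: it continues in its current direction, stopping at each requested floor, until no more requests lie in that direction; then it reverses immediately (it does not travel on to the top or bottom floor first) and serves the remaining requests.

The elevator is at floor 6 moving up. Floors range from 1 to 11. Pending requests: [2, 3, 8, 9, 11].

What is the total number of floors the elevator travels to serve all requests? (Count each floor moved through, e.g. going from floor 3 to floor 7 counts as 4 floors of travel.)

Answer: 14

Derivation:
Start at floor 6 moving up, LOOK stop order: [8, 9, 11, 3, 2]
  6 → 8: |8-6| = 2, total = 2
  8 → 9: |9-8| = 1, total = 3
  9 → 11: |11-9| = 2, total = 5
  11 → 3: |3-11| = 8, total = 13
  3 → 2: |2-3| = 1, total = 14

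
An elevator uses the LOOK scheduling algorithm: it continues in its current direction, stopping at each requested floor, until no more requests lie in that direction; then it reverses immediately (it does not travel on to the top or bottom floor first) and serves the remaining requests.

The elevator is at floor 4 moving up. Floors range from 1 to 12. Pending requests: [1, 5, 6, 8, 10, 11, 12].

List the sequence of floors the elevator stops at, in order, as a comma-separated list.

Answer: 5, 6, 8, 10, 11, 12, 1

Derivation:
Current: 4, moving UP
Serve above first (ascending): [5, 6, 8, 10, 11, 12]
Then reverse, serve below (descending): [1]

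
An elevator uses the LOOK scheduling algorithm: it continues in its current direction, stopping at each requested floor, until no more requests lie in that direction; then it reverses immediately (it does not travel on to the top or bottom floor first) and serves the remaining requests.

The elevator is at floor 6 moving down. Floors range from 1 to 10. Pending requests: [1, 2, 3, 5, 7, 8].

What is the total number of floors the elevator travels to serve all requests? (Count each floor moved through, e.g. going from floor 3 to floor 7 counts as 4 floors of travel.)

Start at floor 6 moving down, LOOK stop order: [5, 3, 2, 1, 7, 8]
  6 → 5: |5-6| = 1, total = 1
  5 → 3: |3-5| = 2, total = 3
  3 → 2: |2-3| = 1, total = 4
  2 → 1: |1-2| = 1, total = 5
  1 → 7: |7-1| = 6, total = 11
  7 → 8: |8-7| = 1, total = 12

Answer: 12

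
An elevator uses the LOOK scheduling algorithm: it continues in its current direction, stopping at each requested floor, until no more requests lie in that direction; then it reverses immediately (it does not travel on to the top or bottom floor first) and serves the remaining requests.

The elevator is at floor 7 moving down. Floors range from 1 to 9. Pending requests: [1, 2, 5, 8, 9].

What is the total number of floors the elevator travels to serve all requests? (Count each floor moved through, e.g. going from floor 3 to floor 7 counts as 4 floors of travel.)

Answer: 14

Derivation:
Start at floor 7 moving down, LOOK stop order: [5, 2, 1, 8, 9]
  7 → 5: |5-7| = 2, total = 2
  5 → 2: |2-5| = 3, total = 5
  2 → 1: |1-2| = 1, total = 6
  1 → 8: |8-1| = 7, total = 13
  8 → 9: |9-8| = 1, total = 14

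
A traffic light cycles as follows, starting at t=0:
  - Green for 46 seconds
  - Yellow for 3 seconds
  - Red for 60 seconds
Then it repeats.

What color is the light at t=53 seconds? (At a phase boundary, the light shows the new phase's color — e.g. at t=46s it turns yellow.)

Cycle length = 46 + 3 + 60 = 109s
t = 53, phase_t = 53 mod 109 = 53
53 >= 49 → RED

Answer: red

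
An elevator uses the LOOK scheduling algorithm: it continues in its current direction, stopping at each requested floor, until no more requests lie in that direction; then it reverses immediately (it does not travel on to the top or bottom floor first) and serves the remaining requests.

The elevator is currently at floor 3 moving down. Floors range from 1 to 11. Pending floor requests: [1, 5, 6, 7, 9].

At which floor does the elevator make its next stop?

Current floor: 3, direction: down
Requests above: [5, 6, 7, 9]
Requests below: [1]
Moving down and requests lie below → nearest below is max([1]) = 1

Answer: 1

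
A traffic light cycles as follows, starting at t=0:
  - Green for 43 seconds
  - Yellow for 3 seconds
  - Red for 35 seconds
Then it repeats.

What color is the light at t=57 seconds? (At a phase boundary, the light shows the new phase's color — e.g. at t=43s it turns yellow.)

Answer: red

Derivation:
Cycle length = 43 + 3 + 35 = 81s
t = 57, phase_t = 57 mod 81 = 57
57 >= 46 → RED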